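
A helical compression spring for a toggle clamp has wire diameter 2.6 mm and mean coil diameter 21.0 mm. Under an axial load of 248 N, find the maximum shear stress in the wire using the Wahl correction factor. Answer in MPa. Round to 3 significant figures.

892 MPa

Spring index C = D/d = 21.0/2.6 = 8.0769
K_W = (4C−1)/(4C−4) + 0.615/C = 31.308/28.308 + 0.0761 = 1.1821
τ₀ = 8FD/(πd³) = 8·248·21.0/(π·2.6³) = 41664/55.217 = 754.56 MPa
τ_max = K·τ₀ = 1.1821 × 754.56 = 891.98 MPa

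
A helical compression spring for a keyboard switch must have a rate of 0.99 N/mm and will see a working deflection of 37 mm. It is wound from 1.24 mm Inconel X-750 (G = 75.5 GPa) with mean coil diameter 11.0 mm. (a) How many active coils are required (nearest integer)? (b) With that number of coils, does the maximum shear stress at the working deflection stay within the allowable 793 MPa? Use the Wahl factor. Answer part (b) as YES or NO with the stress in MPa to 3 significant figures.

(a) 17 coils; (b) YES, τ_max = 624 MPa

N_a = Gd⁴/(8D³k) = (75.5×10³)(1.24⁴)/(8·11.0³·0.99) = 16.93 → N_a = 17
Actual rate k = Gd⁴/(8D³·17) = 0.98609 N/mm
Working load F = kδ = 0.98609·37 = 36.485 N
C = 11.0/1.24 = 8.8710; K_W = (4C−1)/(4C−4)+0.615/C = 1.1646
τ_max = K_W·8FD/(πd³) = 1.1646·536.03 = 624.26 MPa
τ_max ≤ 793 MPa → acceptable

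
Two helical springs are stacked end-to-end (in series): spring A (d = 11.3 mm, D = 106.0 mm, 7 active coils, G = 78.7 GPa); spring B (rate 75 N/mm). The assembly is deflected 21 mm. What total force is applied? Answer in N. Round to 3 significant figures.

k_A = Gd⁴/(8D³N_a) = (78.7×10³)(11.3⁴)/(8·106.0³·7) = 19.239 N/mm
Series: 1/k_eq = 1/19.239 + 1/75 = 0.065311; k_eq = 15.311 N/mm
F = k_eq·δ = 15.311·21 = 321.54 N

322 N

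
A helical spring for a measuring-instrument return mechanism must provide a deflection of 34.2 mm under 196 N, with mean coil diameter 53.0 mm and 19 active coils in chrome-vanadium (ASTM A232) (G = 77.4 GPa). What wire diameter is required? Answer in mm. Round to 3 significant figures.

Required rate k = F/δ = 196/34.2 = 5.731 N/mm
d = (8D³N_a·k / G)^(1/4) = (8·53.0³·19·5.731 / (77.4×10³))^0.25
  = (1675.6)^0.25 = 6.3979 mm

6.40 mm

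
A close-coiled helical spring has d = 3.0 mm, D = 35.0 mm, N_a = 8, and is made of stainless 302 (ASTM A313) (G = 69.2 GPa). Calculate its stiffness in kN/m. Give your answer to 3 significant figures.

2.04 kN/m

k = Gd⁴/(8D³N_a) = (69.2×10³ × 3.0⁴) / (8 × 35.0³ × 8)
  = 5.6052e+06 / 2.744e+06 = 2.0427 N/mm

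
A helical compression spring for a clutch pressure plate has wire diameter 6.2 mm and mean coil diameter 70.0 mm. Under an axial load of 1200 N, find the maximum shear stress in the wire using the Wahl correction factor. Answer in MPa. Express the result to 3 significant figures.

1010 MPa

Spring index C = D/d = 70.0/6.2 = 11.2903
K_W = (4C−1)/(4C−4) + 0.615/C = 44.161/41.161 + 0.0545 = 1.1274
τ₀ = 8FD/(πd³) = 8·1200·70.0/(π·6.2³) = 672000/748.73 = 897.52 MPa
τ_max = K·τ₀ = 1.1274 × 897.52 = 1011.8 MPa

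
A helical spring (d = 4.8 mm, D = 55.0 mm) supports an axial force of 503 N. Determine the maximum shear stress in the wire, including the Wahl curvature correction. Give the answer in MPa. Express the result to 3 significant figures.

Spring index C = D/d = 55.0/4.8 = 11.4583
K_W = (4C−1)/(4C−4) + 0.615/C = 44.833/41.833 + 0.0537 = 1.1254
τ₀ = 8FD/(πd³) = 8·503·55.0/(π·4.8³) = 221320/347.44 = 637.01 MPa
τ_max = K·τ₀ = 1.1254 × 637.01 = 716.88 MPa

717 MPa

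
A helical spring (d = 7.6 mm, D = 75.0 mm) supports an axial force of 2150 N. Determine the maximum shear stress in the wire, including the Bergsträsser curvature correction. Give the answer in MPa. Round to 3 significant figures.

Spring index C = D/d = 75.0/7.6 = 9.8684
K_B = (4C+2)/(4C−3) = 41.474/36.474 = 1.1371
τ₀ = 8FD/(πd³) = 8·2150·75.0/(π·7.6³) = 1.29e+06/1379.1 = 935.4 MPa
τ_max = K·τ₀ = 1.1371 × 935.4 = 1063.6 MPa

1060 MPa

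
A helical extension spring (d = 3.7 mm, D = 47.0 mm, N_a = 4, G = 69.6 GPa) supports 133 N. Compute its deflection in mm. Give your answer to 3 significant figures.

k = Gd⁴/(8D³N_a) = (69.6×10³)(3.7⁴)/(8·47.0³·4) = 3.9262 N/mm
δ = F/k = 133 / 3.9262 = 33.875 mm

33.9 mm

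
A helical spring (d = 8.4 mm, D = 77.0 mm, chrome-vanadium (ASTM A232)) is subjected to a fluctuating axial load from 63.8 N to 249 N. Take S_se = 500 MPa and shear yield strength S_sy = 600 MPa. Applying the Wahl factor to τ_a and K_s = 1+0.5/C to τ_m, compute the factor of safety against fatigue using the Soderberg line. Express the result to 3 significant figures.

C = D/d = 77.0/8.4 = 9.1667; K_W = (4C−1)/(4C−4)+0.615/C = 1.1589; K_s = 1+0.5/C = 1.0545
F_a = (F_max−F_min)/2 = 92.6 N; F_m = (F_max+F_min)/2 = 156.4 N
τ_a = K_W·8F_aD/(πd³) = 1.1589 × 30.634 = 35.503 MPa
τ_m = K_s·8F_mD/(πd³) = 1.0545 × 51.74 = 54.563 MPa
Soderberg: 1/n_f = τ_a/S_se + τ_m/S_sy = 35.503/500 + 54.563/600 = 0.07101 + 0.09094 = 0.16194
n_f = 1/0.16194 = 6.175

6.18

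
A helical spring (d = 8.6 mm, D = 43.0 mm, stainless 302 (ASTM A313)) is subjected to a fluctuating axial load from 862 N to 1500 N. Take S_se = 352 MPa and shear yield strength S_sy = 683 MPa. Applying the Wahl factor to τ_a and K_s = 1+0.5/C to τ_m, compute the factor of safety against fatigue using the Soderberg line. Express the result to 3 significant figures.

1.88

C = D/d = 43.0/8.6 = 5.0000; K_W = (4C−1)/(4C−4)+0.615/C = 1.3105; K_s = 1+0.5/C = 1.1000
F_a = (F_max−F_min)/2 = 319 N; F_m = (F_max+F_min)/2 = 1181 N
τ_a = K_W·8F_aD/(πd³) = 1.3105 × 54.917 = 71.968 MPa
τ_m = K_s·8F_mD/(πd³) = 1.1000 × 203.31 = 223.64 MPa
Soderberg: 1/n_f = τ_a/S_se + τ_m/S_sy = 71.968/352 + 223.64/683 = 0.20446 + 0.32744 = 0.5319
n_f = 1/0.5319 = 1.88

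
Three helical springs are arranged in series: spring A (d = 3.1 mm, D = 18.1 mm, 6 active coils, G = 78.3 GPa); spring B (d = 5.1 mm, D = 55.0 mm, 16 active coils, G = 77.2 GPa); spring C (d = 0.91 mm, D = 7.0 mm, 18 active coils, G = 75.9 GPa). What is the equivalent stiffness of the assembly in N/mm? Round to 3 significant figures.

0.716 N/mm

k_A = Gd⁴/(8D³N_a) = (78.3×10³)(3.1⁴)/(8·18.1³·6) = 25.406 N/mm
k_B = Gd⁴/(8D³N_a) = (77.2×10³)(5.1⁴)/(8·55.0³·16) = 2.4524 N/mm
k_C = Gd⁴/(8D³N_a) = (75.9×10³)(0.91⁴)/(8·7.0³·18) = 1.0538 N/mm
Series: 1/k_eq = 1/25.406 + 1/2.4524 + 1/1.0538 = 1.3961; k_eq = 0.71629 N/mm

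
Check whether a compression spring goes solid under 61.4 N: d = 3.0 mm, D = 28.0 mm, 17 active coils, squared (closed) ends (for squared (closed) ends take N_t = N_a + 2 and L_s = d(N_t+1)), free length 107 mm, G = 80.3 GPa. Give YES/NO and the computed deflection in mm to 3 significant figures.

NO, δ = 28.2 mm

k = Gd⁴/(8D³N_a) = (80.3×10³)(3.0⁴)/(8·28.0³·17) = 2.1787 N/mm
N_t = 19; L_s = 3.0·20 = 60 mm; δ_solid = L₀ − L_s = 107 − 60 = 47 mm
δ = F/k = 61.4/2.1787 = 28.183 mm
δ < δ_solid → spring does not go solid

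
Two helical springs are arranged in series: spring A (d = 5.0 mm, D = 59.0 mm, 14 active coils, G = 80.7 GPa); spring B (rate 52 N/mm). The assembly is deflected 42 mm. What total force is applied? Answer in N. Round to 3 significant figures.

k_A = Gd⁴/(8D³N_a) = (80.7×10³)(5.0⁴)/(8·59.0³·14) = 2.1927 N/mm
Series: 1/k_eq = 1/2.1927 + 1/52 = 0.47529; k_eq = 2.104 N/mm
F = k_eq·δ = 2.104·42 = 88.367 N

88.4 N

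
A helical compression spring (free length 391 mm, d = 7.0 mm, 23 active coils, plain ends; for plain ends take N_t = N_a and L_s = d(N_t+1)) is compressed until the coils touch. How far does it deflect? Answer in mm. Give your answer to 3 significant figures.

N_t = 23; L_s = 7.0·24 = 168 mm
δ_solid = L₀ − L_s = 391 − 168 = 223 mm

223 mm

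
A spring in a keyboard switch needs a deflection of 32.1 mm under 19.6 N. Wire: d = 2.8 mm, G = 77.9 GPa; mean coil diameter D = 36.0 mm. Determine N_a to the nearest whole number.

Required rate k = F/δ = 19.6/32.1 = 0.61059 N/mm
N_a = Gd⁴/(8D³k) = (77.9×10³ × 2.8⁴)/(8 × 36.0³ × 0.61059)
    = 4.78817e+06 / 227902 = 21.01 → 21 coils

21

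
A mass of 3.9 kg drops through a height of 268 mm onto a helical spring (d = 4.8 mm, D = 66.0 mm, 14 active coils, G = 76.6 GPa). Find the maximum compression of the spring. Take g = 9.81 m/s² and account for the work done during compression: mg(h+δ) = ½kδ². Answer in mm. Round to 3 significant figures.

161 mm

k = Gd⁴/(8D³N_a) = (76.6×10³)(4.8⁴)/(8·66.0³·14) = 1.2628 N/mm
W = mg = 3.9 × 9.81 = 38.259 N
½kδ² − Wδ − Wh = 0 → δ = (W + √(W² + 2kWh))/k
δ = (38.259 + √(1463.8 + 25896.6))/1.2628 = (38.259 + 165.41)/1.2628 = 161.28 mm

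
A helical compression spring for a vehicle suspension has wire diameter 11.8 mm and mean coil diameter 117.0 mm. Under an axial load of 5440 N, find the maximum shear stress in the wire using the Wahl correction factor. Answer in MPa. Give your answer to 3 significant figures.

Spring index C = D/d = 117.0/11.8 = 9.9153
K_W = (4C−1)/(4C−4) + 0.615/C = 38.661/35.661 + 0.0620 = 1.1462
τ₀ = 8FD/(πd³) = 8·5440·117.0/(π·11.8³) = 5.09184e+06/5161.7 = 986.46 MPa
τ_max = K·τ₀ = 1.1462 × 986.46 = 1130.6 MPa

1130 MPa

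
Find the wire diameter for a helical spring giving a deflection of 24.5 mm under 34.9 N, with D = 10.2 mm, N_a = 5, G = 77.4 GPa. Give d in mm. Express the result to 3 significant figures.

0.940 mm

Required rate k = F/δ = 34.9/24.5 = 1.4245 N/mm
d = (8D³N_a·k / G)^(1/4) = (8·10.2³·5·1.4245 / (77.4×10³))^0.25
  = (0.78123)^0.25 = 0.9401 mm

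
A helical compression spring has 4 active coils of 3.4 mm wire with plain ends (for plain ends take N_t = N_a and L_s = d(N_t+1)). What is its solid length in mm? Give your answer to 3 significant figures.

17.0 mm

plain ends: N_t = N_a = 4
L_s = d·(N_t+1) = 3.4 × 5 = 17 mm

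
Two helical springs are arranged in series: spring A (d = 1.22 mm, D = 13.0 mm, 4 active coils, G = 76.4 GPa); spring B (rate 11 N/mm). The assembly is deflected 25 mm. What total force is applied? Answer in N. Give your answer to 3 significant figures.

49.4 N

k_A = Gd⁴/(8D³N_a) = (76.4×10³)(1.22⁴)/(8·13.0³·4) = 2.4074 N/mm
Series: 1/k_eq = 1/2.4074 + 1/11 = 0.50629; k_eq = 1.9751 N/mm
F = k_eq·δ = 1.9751·25 = 49.379 N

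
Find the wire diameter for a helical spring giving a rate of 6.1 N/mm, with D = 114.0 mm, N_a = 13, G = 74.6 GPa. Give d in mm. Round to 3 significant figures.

d = (8D³N_a·k / G)^(1/4) = (8·114.0³·13·6.1 / (74.6×10³))^0.25
  = (12599)^0.25 = 10.5946 mm

10.6 mm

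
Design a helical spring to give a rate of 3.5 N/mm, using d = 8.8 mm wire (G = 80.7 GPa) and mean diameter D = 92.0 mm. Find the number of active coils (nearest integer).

22

N_a = Gd⁴/(8D³k) = (80.7×10³ × 8.8⁴)/(8 × 92.0³ × 3.5)
    = 4.83954e+08 / 2.18033e+07 = 22.2 → 22 coils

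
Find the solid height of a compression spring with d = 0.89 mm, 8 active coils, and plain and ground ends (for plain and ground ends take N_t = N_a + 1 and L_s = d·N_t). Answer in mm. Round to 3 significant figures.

8.01 mm

plain and ground ends: N_t = N_a + 1 = 8 + 1 = 9
L_s = d·N_t = 0.89 × 9 = 8.01 mm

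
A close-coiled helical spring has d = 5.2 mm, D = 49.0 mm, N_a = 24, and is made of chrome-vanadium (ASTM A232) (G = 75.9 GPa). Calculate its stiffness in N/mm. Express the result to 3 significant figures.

2.46 N/mm

k = Gd⁴/(8D³N_a) = (75.9×10³ × 5.2⁴) / (8 × 49.0³ × 24)
  = 5.54952e+07 / 2.25886e+07 = 2.4568 N/mm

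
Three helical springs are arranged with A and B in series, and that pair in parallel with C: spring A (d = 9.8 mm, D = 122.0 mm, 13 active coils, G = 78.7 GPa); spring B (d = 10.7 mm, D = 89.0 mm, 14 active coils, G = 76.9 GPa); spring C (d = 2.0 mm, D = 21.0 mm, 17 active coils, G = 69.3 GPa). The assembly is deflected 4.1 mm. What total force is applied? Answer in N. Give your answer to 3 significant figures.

15.7 N

k_A = Gd⁴/(8D³N_a) = (78.7×10³)(9.8⁴)/(8·122.0³·13) = 3.8438 N/mm
k_B = Gd⁴/(8D³N_a) = (76.9×10³)(10.7⁴)/(8·89.0³·14) = 12.767 N/mm
k_C = Gd⁴/(8D³N_a) = (69.3×10³)(2.0⁴)/(8·21.0³·17) = 0.88035 N/mm
Springs A,B series: k_AB = 1/(1/3.8438+1/12.767) = 2.9543 N/mm; parallel with C: k_eq = 2.9543+0.88035 = 3.8347 N/mm
F = k_eq·δ = 3.8347·4.1 = 15.722 N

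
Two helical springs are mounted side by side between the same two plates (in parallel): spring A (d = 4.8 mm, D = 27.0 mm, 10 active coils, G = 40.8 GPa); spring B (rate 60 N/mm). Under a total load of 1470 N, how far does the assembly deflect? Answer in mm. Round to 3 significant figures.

k_A = Gd⁴/(8D³N_a) = (40.8×10³)(4.8⁴)/(8·27.0³·10) = 13.754 N/mm
Parallel: k_eq = 13.754 + 60 = 73.754 N/mm
δ = F/k_eq = 1470/73.754 = 19.931 mm

19.9 mm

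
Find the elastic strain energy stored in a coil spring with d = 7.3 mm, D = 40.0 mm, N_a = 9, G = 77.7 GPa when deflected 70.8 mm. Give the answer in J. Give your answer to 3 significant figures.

120 J

k = Gd⁴/(8D³N_a) = (77.7×10³)(7.3⁴)/(8·40.0³·9) = 47.885 N/mm
U = ½kδ² = 0.5 × 47.885 × 70.8² = 1.2002e+05 N·mm = 120.02 J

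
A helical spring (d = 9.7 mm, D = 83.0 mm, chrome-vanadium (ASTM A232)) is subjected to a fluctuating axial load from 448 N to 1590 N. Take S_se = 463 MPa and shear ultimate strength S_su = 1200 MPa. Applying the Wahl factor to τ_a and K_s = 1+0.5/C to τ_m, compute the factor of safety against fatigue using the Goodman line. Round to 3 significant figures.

1.84

C = D/d = 83.0/9.7 = 8.5567; K_W = (4C−1)/(4C−4)+0.615/C = 1.1711; K_s = 1+0.5/C = 1.0584
F_a = (F_max−F_min)/2 = 571 N; F_m = (F_max+F_min)/2 = 1019 N
τ_a = K_W·8F_aD/(πd³) = 1.1711 × 132.23 = 154.86 MPa
τ_m = K_s·8F_mD/(πd³) = 1.0584 × 235.98 = 249.77 MPa
Goodman: 1/n_f = τ_a/S_se + τ_m/S_su = 154.86/463 + 249.77/1200 = 0.33447 + 0.20814 = 0.54261
n_f = 1/0.54261 = 1.843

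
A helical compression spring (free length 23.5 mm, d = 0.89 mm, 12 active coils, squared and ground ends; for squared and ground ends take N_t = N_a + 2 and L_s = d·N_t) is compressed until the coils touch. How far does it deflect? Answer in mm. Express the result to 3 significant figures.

11.0 mm

N_t = 14; L_s = 0.89·14 = 12.46 mm
δ_solid = L₀ − L_s = 23.5 − 12.46 = 11.04 mm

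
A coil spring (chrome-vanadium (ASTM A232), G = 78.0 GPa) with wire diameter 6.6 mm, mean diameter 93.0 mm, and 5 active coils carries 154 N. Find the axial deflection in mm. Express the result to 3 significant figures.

33.5 mm

k = Gd⁴/(8D³N_a) = (78.0×10³)(6.6⁴)/(8·93.0³·5) = 4.6 N/mm
δ = F/k = 154 / 4.6 = 33.478 mm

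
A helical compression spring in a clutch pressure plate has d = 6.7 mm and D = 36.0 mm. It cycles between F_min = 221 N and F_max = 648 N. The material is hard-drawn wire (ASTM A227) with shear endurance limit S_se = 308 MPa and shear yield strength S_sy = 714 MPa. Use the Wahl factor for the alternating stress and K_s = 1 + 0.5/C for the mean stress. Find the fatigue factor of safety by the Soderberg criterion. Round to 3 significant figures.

2.11

C = D/d = 36.0/6.7 = 5.3731; K_W = (4C−1)/(4C−4)+0.615/C = 1.2860; K_s = 1+0.5/C = 1.0931
F_a = (F_max−F_min)/2 = 213.5 N; F_m = (F_max+F_min)/2 = 434.5 N
τ_a = K_W·8F_aD/(πd³) = 1.2860 × 65.075 = 83.684 MPa
τ_m = K_s·8F_mD/(πd³) = 1.0931 × 132.44 = 144.76 MPa
Soderberg: 1/n_f = τ_a/S_se + τ_m/S_sy = 83.684/308 + 144.76/714 = 0.27170 + 0.20275 = 0.47445
n_f = 1/0.47445 = 2.108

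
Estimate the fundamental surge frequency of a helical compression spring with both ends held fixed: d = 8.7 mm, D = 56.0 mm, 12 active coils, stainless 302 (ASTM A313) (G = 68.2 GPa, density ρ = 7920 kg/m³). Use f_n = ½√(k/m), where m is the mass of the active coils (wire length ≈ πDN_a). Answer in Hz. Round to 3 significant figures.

76.3 Hz

k = Gd⁴/(8D³N_a) = (68.2×10³)(8.7⁴)/(8·56.0³·12) = 23.175 N/mm = 23175 N/m
Wire length L = πDN_a = π·56.0·12 = 2111.2 mm
m = ρ·(πd²/4)·L = 7920 × 59.447×10⁻⁶ m² × 2.1112 m = 0.99397 kg
f_n = ½√(k/m) = 0.5·√(23175/0.99397) = 0.5·√(23316) = 76.348 Hz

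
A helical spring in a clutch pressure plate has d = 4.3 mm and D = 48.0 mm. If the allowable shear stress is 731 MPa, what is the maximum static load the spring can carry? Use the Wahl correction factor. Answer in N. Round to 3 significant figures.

C = D/d = 48.0/4.3 = 11.1628
K_W = (4C−1)/(4C−4) + 0.615/C = 43.651/40.651 + 0.0551 = 1.1289
τ_max = K·8FD/(πd³) → F_max = τ_allow·πd³/(8DK)
F_max = 731·π·4.3³/(8·48.0·1.1289) = 1.8259e+05/433.49 = 421.2 N

421 N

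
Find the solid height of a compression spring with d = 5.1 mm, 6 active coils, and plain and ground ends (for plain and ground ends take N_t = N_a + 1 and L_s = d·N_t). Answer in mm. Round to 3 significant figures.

35.7 mm

plain and ground ends: N_t = N_a + 1 = 6 + 1 = 7
L_s = d·N_t = 5.1 × 7 = 35.7 mm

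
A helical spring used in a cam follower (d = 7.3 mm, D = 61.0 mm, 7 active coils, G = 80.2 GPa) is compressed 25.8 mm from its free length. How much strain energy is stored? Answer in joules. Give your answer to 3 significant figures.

5.96 J

k = Gd⁴/(8D³N_a) = (80.2×10³)(7.3⁴)/(8·61.0³·7) = 17.918 N/mm
U = ½kδ² = 0.5 × 17.918 × 25.8² = 5963.5 N·mm = 5.9635 J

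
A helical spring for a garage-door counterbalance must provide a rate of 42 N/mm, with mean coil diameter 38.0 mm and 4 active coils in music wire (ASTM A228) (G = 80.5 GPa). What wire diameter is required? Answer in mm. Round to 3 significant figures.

d = (8D³N_a·k / G)^(1/4) = (8·38.0³·4·42 / (80.5×10³))^0.25
  = (916.12)^0.25 = 5.5016 mm

5.50 mm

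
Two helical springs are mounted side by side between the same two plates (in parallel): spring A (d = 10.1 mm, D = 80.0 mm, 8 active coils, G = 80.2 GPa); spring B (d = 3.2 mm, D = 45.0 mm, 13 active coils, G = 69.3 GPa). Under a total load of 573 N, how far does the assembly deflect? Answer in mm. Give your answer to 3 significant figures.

21.8 mm

k_A = Gd⁴/(8D³N_a) = (80.2×10³)(10.1⁴)/(8·80.0³·8) = 25.469 N/mm
k_B = Gd⁴/(8D³N_a) = (69.3×10³)(3.2⁴)/(8·45.0³·13) = 0.76676 N/mm
Parallel: k_eq = 25.469 + 0.76676 = 26.236 N/mm
δ = F/k_eq = 573/26.236 = 21.841 mm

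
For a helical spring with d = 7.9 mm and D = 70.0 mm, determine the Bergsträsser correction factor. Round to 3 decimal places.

1.154

C = D/d = 70.0/7.9 = 8.8608
K_B = (4C+2)/(4C−3) = 37.443/32.443 = 1.1541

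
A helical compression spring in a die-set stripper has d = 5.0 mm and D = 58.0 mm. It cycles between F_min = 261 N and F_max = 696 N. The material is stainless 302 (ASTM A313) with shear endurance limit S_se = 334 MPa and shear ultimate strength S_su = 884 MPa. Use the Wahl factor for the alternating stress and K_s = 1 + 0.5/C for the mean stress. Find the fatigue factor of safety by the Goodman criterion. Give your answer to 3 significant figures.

C = D/d = 58.0/5.0 = 11.6000; K_W = (4C−1)/(4C−4)+0.615/C = 1.1238; K_s = 1+0.5/C = 1.0431
F_a = (F_max−F_min)/2 = 217.5 N; F_m = (F_max+F_min)/2 = 478.5 N
τ_a = K_W·8F_aD/(πd³) = 1.1238 × 256.99 = 288.8 MPa
τ_m = K_s·8F_mD/(πd³) = 1.0431 × 565.38 = 589.75 MPa
Goodman: 1/n_f = τ_a/S_se + τ_m/S_su = 288.8/334 + 589.75/884 = 0.86467 + 0.66714 = 1.5318
n_f = 1/1.5318 = 0.6528

0.653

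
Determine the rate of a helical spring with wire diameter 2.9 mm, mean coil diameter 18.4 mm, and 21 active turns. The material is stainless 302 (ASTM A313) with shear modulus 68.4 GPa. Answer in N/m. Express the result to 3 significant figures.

4620 N/m

k = Gd⁴/(8D³N_a) = (68.4×10³ × 2.9⁴) / (8 × 18.4³ × 21)
  = 4.8378e+06 / 1.04656e+06 = 4.6226 N/mm = 4622.6 N/m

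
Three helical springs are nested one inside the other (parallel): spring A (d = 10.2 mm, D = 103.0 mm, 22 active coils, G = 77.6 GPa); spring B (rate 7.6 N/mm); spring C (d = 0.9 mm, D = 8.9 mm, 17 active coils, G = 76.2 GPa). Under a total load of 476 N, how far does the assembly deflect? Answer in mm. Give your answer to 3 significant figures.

38.1 mm

k_A = Gd⁴/(8D³N_a) = (77.6×10³)(10.2⁴)/(8·103.0³·22) = 4.3676 N/mm
k_C = Gd⁴/(8D³N_a) = (76.2×10³)(0.9⁴)/(8·8.9³·17) = 0.52145 N/mm
Parallel: k_eq = 4.3676 + 7.6 + 0.52145 = 12.489 N/mm
δ = F/k_eq = 476/12.489 = 38.114 mm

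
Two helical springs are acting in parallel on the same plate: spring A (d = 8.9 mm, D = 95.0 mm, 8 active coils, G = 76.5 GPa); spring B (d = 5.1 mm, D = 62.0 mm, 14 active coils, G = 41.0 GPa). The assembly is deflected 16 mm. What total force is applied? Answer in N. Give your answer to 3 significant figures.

k_A = Gd⁴/(8D³N_a) = (76.5×10³)(8.9⁴)/(8·95.0³·8) = 8.7472 N/mm
k_B = Gd⁴/(8D³N_a) = (41.0×10³)(5.1⁴)/(8·62.0³·14) = 1.0391 N/mm
Parallel: k_eq = 8.7472 + 1.0391 = 9.7864 N/mm
F = k_eq·δ = 9.7864·16 = 156.58 N

157 N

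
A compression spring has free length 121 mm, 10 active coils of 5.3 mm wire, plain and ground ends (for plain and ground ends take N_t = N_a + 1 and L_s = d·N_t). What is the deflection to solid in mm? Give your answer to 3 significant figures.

62.7 mm

N_t = 11; L_s = 5.3·11 = 58.3 mm
δ_solid = L₀ − L_s = 121 − 58.3 = 62.7 mm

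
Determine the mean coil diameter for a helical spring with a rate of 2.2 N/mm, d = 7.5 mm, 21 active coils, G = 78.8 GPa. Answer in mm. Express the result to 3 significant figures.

D = (Gd⁴/(8N_a·k))^(1/3) = (78.8×10³·7.5⁴/(8·21·2.2))^(1/3)
  = (674589)^(1/3) = 87.7027 mm

87.7 mm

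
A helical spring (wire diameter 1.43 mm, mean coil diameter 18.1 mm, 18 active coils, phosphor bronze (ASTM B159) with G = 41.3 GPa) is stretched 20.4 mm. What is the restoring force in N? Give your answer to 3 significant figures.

k = Gd⁴/(8D³N_a) = (41.3×10³)(1.43⁴)/(8·18.1³·18) = 0.20225 N/mm
F = k·δ = 0.20225 × 20.4 = 4.126 N

4.13 N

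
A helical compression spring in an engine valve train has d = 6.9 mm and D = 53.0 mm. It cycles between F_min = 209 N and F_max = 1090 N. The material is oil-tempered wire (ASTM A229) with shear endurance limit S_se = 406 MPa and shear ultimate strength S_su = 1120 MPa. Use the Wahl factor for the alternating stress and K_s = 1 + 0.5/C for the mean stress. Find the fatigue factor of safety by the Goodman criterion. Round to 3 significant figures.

1.27

C = D/d = 53.0/6.9 = 7.6812; K_W = (4C−1)/(4C−4)+0.615/C = 1.1923; K_s = 1+0.5/C = 1.0651
F_a = (F_max−F_min)/2 = 440.5 N; F_m = (F_max+F_min)/2 = 649.5 N
τ_a = K_W·8F_aD/(πd³) = 1.1923 × 180.97 = 215.78 MPa
τ_m = K_s·8F_mD/(πd³) = 1.0651 × 266.84 = 284.21 MPa
Goodman: 1/n_f = τ_a/S_se + τ_m/S_su = 215.78/406 + 284.21/1120 = 0.53147 + 0.25376 = 0.78523
n_f = 1/0.78523 = 1.274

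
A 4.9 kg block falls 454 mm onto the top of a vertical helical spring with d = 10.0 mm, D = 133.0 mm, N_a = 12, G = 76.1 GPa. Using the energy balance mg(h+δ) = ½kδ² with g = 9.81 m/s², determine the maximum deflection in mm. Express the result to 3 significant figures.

k = Gd⁴/(8D³N_a) = (76.1×10³)(10.0⁴)/(8·133.0³·12) = 3.3694 N/mm
W = mg = 4.9 × 9.81 = 48.069 N
½kδ² − Wδ − Wh = 0 → δ = (W + √(W² + 2kWh))/k
δ = (48.069 + √(2310.6 + 147065))/3.3694 = (48.069 + 386.49)/3.3694 = 128.97 mm

129 mm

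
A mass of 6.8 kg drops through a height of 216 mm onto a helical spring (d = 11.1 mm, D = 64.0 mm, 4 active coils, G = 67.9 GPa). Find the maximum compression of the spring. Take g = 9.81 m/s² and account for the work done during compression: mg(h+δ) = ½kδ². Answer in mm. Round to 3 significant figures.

k = Gd⁴/(8D³N_a) = (67.9×10³)(11.1⁴)/(8·64.0³·4) = 122.88 N/mm
W = mg = 6.8 × 9.81 = 66.708 N
½kδ² − Wδ − Wh = 0 → δ = (W + √(W² + 2kWh))/k
δ = (66.708 + √(4450 + 3.54106e+06))/122.88 = (66.708 + 1883)/122.88 = 15.867 mm

15.9 mm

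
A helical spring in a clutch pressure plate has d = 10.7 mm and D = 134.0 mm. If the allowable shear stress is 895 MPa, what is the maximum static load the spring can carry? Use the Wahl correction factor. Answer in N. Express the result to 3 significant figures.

C = D/d = 134.0/10.7 = 12.5234
K_W = (4C−1)/(4C−4) + 0.615/C = 49.093/46.093 + 0.0491 = 1.1142
τ_max = K·8FD/(πd³) → F_max = τ_allow·πd³/(8DK)
F_max = 895·π·10.7³/(8·134.0·1.1142) = 3.4445e+06/1194.4 = 2883.8 N

2880 N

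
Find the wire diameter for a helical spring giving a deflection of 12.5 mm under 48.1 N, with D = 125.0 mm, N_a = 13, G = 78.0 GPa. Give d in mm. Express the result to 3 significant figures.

Required rate k = F/δ = 48.1/12.5 = 3.848 N/mm
d = (8D³N_a·k / G)^(1/4) = (8·125.0³·13·3.848 / (78.0×10³))^0.25
  = (10021)^0.25 = 10.0052 mm

10.0 mm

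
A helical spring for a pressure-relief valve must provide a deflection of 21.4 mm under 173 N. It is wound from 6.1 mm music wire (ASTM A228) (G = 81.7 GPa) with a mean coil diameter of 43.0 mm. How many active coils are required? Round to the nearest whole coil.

Required rate k = F/δ = 173/21.4 = 8.0841 N/mm
N_a = Gd⁴/(8D³k) = (81.7×10³ × 6.1⁴)/(8 × 43.0³ × 8.0841)
    = 1.13121e+08 / 5.14195e+06 = 22 → 22 coils

22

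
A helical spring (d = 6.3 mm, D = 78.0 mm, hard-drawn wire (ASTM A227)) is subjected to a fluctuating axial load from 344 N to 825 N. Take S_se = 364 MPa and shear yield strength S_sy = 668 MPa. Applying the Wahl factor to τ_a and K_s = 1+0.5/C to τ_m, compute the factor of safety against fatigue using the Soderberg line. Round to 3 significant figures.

C = D/d = 78.0/6.3 = 12.3810; K_W = (4C−1)/(4C−4)+0.615/C = 1.1156; K_s = 1+0.5/C = 1.0404
F_a = (F_max−F_min)/2 = 240.5 N; F_m = (F_max+F_min)/2 = 584.5 N
τ_a = K_W·8F_aD/(πd³) = 1.1156 × 191.04 = 213.12 MPa
τ_m = K_s·8F_mD/(πd³) = 1.0404 × 464.3 = 483.05 MPa
Soderberg: 1/n_f = τ_a/S_se + τ_m/S_sy = 213.12/364 + 483.05/668 = 0.58550 + 0.72313 = 1.3086
n_f = 1/1.3086 = 0.7642

0.764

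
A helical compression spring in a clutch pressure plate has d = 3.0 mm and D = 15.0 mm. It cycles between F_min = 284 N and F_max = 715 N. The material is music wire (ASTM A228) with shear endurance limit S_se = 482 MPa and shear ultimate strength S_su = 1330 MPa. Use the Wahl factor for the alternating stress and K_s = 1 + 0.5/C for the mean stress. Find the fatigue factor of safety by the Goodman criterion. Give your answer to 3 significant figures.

C = D/d = 15.0/3.0 = 5.0000; K_W = (4C−1)/(4C−4)+0.615/C = 1.3105; K_s = 1+0.5/C = 1.1000
F_a = (F_max−F_min)/2 = 215.5 N; F_m = (F_max+F_min)/2 = 499.5 N
τ_a = K_W·8F_aD/(πd³) = 1.3105 × 304.87 = 399.53 MPa
τ_m = K_s·8F_mD/(πd³) = 1.1000 × 706.65 = 777.31 MPa
Goodman: 1/n_f = τ_a/S_se + τ_m/S_su = 399.53/482 + 777.31/1330 = 0.82891 + 0.58445 = 1.4134
n_f = 1/1.4134 = 0.7075

0.708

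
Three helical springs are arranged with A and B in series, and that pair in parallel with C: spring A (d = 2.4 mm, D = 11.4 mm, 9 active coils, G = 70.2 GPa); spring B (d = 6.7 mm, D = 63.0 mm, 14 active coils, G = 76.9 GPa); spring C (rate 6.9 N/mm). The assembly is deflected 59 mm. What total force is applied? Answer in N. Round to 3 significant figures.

k_A = Gd⁴/(8D³N_a) = (70.2×10³)(2.4⁴)/(8·11.4³·9) = 21.834 N/mm
k_B = Gd⁴/(8D³N_a) = (76.9×10³)(6.7⁴)/(8·63.0³·14) = 5.5333 N/mm
Springs A,B series: k_AB = 1/(1/21.834+1/5.5333) = 4.4146 N/mm; parallel with C: k_eq = 4.4146+6.9 = 11.315 N/mm
F = k_eq·δ = 11.315·59 = 667.56 N

668 N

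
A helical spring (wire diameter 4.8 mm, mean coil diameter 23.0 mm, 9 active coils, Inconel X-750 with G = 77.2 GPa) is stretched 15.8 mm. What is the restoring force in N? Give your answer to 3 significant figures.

k = Gd⁴/(8D³N_a) = (77.2×10³)(4.8⁴)/(8·23.0³·9) = 46.781 N/mm
F = k·δ = 46.781 × 15.8 = 739.13 N

739 N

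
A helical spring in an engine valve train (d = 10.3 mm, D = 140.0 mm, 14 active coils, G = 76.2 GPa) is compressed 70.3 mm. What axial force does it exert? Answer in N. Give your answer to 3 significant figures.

k = Gd⁴/(8D³N_a) = (76.2×10³)(10.3⁴)/(8·140.0³·14) = 2.7906 N/mm
F = k·δ = 2.7906 × 70.3 = 196.18 N

196 N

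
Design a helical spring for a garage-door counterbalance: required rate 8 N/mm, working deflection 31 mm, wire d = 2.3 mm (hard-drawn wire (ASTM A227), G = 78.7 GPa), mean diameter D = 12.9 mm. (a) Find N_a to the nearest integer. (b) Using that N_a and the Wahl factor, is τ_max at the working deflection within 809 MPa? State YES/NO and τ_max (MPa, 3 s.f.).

N_a = Gd⁴/(8D³k) = (78.7×10³)(2.3⁴)/(8·12.9³·8) = 16.03 → N_a = 16
Actual rate k = Gd⁴/(8D³·16) = 8.0151 N/mm
Working load F = kδ = 8.0151·31 = 248.47 N
C = 12.9/2.3 = 5.6087; K_W = (4C−1)/(4C−4)+0.615/C = 1.2724
τ_max = K_W·8FD/(πd³) = 1.2724·670.83 = 853.56 MPa
τ_max > 809 MPa → exceeds allowable

(a) 16 coils; (b) NO, τ_max = 854 MPa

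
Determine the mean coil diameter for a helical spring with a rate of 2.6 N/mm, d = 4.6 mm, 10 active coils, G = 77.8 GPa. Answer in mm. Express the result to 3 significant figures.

D = (Gd⁴/(8N_a·k))^(1/3) = (77.8×10³·4.6⁴/(8·10·2.6))^(1/3)
  = (167474)^(1/3) = 55.1208 mm

55.1 mm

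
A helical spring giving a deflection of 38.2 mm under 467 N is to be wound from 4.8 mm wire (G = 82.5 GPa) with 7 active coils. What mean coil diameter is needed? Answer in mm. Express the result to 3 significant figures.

40.0 mm

Required rate k = F/δ = 467/38.2 = 12.225 N/mm
D = (Gd⁴/(8N_a·k))^(1/3) = (82.5×10³·4.8⁴/(8·7·12.225))^(1/3)
  = (63970.1)^(1/3) = 39.9938 mm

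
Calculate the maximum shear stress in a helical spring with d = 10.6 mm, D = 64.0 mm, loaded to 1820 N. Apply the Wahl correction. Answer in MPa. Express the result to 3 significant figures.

Spring index C = D/d = 64.0/10.6 = 6.0377
K_W = (4C−1)/(4C−4) + 0.615/C = 23.151/20.151 + 0.1019 = 1.2507
τ₀ = 8FD/(πd³) = 8·1820·64.0/(π·10.6³) = 931840/3741.7 = 249.04 MPa
τ_max = K·τ₀ = 1.2507 × 249.04 = 311.49 MPa

311 MPa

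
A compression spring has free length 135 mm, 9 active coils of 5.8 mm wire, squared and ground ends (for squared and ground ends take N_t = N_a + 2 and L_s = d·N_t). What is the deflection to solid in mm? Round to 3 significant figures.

N_t = 11; L_s = 5.8·11 = 63.8 mm
δ_solid = L₀ − L_s = 135 − 63.8 = 71.2 mm

71.2 mm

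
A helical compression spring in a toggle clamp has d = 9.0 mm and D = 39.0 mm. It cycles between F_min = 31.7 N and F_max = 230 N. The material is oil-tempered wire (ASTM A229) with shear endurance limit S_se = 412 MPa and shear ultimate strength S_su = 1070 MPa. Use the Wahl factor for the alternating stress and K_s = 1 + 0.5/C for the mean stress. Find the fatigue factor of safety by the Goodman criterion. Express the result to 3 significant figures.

C = D/d = 39.0/9.0 = 4.3333; K_W = (4C−1)/(4C−4)+0.615/C = 1.3669; K_s = 1+0.5/C = 1.1154
F_a = (F_max−F_min)/2 = 99.15 N; F_m = (F_max+F_min)/2 = 130.85 N
τ_a = K_W·8F_aD/(πd³) = 1.3669 × 13.507 = 18.463 MPa
τ_m = K_s·8F_mD/(πd³) = 1.1154 × 17.826 = 19.883 MPa
Goodman: 1/n_f = τ_a/S_se + τ_m/S_su = 18.463/412 + 19.883/1070 = 0.04481 + 0.01858 = 0.063396
n_f = 1/0.063396 = 15.77

15.8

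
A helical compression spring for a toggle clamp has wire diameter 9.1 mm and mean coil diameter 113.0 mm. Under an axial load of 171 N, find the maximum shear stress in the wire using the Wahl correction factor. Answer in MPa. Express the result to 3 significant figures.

72.8 MPa

Spring index C = D/d = 113.0/9.1 = 12.4176
K_W = (4C−1)/(4C−4) + 0.615/C = 48.670/45.670 + 0.0495 = 1.1152
τ₀ = 8FD/(πd³) = 8·171·113.0/(π·9.1³) = 154584/2367.4 = 65.297 MPa
τ_max = K·τ₀ = 1.1152 × 65.297 = 72.82 MPa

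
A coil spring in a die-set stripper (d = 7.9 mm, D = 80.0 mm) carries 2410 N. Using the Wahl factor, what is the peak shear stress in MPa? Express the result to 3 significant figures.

1140 MPa

Spring index C = D/d = 80.0/7.9 = 10.1266
K_W = (4C−1)/(4C−4) + 0.615/C = 39.506/36.506 + 0.0607 = 1.1429
τ₀ = 8FD/(πd³) = 8·2410·80.0/(π·7.9³) = 1.5424e+06/1548.9 = 995.79 MPa
τ_max = K·τ₀ = 1.1429 × 995.79 = 1138.1 MPa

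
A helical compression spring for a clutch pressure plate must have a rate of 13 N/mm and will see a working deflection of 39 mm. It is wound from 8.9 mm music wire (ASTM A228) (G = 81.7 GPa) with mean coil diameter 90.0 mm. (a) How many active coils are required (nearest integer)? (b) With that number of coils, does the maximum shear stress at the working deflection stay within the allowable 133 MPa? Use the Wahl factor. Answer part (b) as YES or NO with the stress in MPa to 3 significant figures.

(a) 7 coils; (b) NO, τ_max = 182 MPa

N_a = Gd⁴/(8D³k) = (81.7×10³)(8.9⁴)/(8·90.0³·13) = 6.761 → N_a = 7
Actual rate k = Gd⁴/(8D³·7) = 12.556 N/mm
Working load F = kδ = 12.556·39 = 489.7 N
C = 90.0/8.9 = 10.1124; K_W = (4C−1)/(4C−4)+0.615/C = 1.1431
τ_max = K_W·8FD/(πd³) = 1.1431·159.2 = 181.99 MPa
τ_max > 133 MPa → exceeds allowable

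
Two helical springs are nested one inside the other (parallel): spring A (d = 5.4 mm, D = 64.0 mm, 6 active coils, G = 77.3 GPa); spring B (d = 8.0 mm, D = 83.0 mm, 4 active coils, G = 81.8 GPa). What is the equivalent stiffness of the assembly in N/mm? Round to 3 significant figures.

23.5 N/mm

k_A = Gd⁴/(8D³N_a) = (77.3×10³)(5.4⁴)/(8·64.0³·6) = 5.2236 N/mm
k_B = Gd⁴/(8D³N_a) = (81.8×10³)(8.0⁴)/(8·83.0³·4) = 18.312 N/mm
Parallel: k_eq = 5.2236 + 18.312 = 23.535 N/mm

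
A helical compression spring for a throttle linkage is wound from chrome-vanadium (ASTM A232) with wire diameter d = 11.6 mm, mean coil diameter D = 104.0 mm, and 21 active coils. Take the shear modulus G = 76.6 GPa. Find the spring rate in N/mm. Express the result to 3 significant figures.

7.34 N/mm

k = Gd⁴/(8D³N_a) = (76.6×10³ × 11.6⁴) / (8 × 104.0³ × 21)
  = 1.38695e+09 / 1.88977e+08 = 7.3392 N/mm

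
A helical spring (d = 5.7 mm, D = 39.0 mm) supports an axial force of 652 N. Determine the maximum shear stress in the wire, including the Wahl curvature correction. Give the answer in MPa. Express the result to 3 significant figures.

426 MPa

Spring index C = D/d = 39.0/5.7 = 6.8421
K_W = (4C−1)/(4C−4) + 0.615/C = 26.368/23.368 + 0.0899 = 1.2183
τ₀ = 8FD/(πd³) = 8·652·39.0/(π·5.7³) = 203424/581.8 = 349.65 MPa
τ_max = K·τ₀ = 1.2183 × 349.65 = 425.96 MPa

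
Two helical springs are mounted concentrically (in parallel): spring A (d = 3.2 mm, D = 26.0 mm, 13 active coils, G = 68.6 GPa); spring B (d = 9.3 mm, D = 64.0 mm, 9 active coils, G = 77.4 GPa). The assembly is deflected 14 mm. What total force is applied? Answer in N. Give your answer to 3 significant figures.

k_A = Gd⁴/(8D³N_a) = (68.6×10³)(3.2⁴)/(8·26.0³·13) = 3.9352 N/mm
k_B = Gd⁴/(8D³N_a) = (77.4×10³)(9.3⁴)/(8·64.0³·9) = 30.676 N/mm
Parallel: k_eq = 3.9352 + 30.676 = 34.611 N/mm
F = k_eq·δ = 34.611·14 = 484.56 N

485 N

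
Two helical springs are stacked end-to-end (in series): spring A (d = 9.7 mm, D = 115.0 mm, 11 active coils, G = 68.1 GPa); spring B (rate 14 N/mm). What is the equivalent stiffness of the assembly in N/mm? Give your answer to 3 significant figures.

k_A = Gd⁴/(8D³N_a) = (68.1×10³)(9.7⁴)/(8·115.0³·11) = 4.5046 N/mm
Series: 1/k_eq = 1/4.5046 + 1/14 = 0.29342; k_eq = 3.408 N/mm

3.41 N/mm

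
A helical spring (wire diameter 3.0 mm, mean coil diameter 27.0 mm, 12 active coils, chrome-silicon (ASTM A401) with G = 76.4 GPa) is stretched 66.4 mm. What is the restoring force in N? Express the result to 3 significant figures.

217 N

k = Gd⁴/(8D³N_a) = (76.4×10³)(3.0⁴)/(8·27.0³·12) = 3.275 N/mm
F = k·δ = 3.275 × 66.4 = 217.46 N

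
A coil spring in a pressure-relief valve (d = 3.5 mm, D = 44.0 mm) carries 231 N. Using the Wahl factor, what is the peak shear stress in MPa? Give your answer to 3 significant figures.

Spring index C = D/d = 44.0/3.5 = 12.5714
K_W = (4C−1)/(4C−4) + 0.615/C = 49.286/46.286 + 0.0489 = 1.1137
τ₀ = 8FD/(πd³) = 8·231·44.0/(π·3.5³) = 81312/134.7 = 603.67 MPa
τ_max = K·τ₀ = 1.1137 × 603.67 = 672.33 MPa

672 MPa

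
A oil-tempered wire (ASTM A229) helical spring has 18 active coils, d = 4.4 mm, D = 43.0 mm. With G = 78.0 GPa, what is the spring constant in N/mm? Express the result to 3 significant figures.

2.55 N/mm

k = Gd⁴/(8D³N_a) = (78.0×10³ × 4.4⁴) / (8 × 43.0³ × 18)
  = 2.92351e+07 / 1.1449e+07 = 2.5535 N/mm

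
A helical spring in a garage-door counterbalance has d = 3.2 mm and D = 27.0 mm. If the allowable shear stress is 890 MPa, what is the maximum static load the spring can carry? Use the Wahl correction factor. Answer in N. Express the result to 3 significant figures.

361 N

C = D/d = 27.0/3.2 = 8.4375
K_W = (4C−1)/(4C−4) + 0.615/C = 32.750/29.750 + 0.0729 = 1.1737
τ_max = K·8FD/(πd³) → F_max = τ_allow·πd³/(8DK)
F_max = 890·π·3.2³/(8·27.0·1.1737) = 91620/253.53 = 361.38 N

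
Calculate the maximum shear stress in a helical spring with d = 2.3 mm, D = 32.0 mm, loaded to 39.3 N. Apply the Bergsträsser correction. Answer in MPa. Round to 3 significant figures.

Spring index C = D/d = 32.0/2.3 = 13.9130
K_B = (4C+2)/(4C−3) = 57.652/52.652 = 1.0950
τ₀ = 8FD/(πd³) = 8·39.3·32.0/(π·2.3³) = 10060.8/38.224 = 263.21 MPa
τ_max = K·τ₀ = 1.0950 × 263.21 = 288.2 MPa

288 MPa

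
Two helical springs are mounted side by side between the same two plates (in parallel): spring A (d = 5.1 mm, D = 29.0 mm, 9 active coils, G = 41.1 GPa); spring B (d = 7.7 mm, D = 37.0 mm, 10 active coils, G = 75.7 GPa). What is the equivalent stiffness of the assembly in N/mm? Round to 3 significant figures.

k_A = Gd⁴/(8D³N_a) = (41.1×10³)(5.1⁴)/(8·29.0³·9) = 15.834 N/mm
k_B = Gd⁴/(8D³N_a) = (75.7×10³)(7.7⁴)/(8·37.0³·10) = 65.669 N/mm
Parallel: k_eq = 15.834 + 65.669 = 81.504 N/mm

81.5 N/mm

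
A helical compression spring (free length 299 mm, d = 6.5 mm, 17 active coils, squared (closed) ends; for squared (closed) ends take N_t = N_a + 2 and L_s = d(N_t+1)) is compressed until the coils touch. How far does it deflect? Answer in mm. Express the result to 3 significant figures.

N_t = 19; L_s = 6.5·20 = 130 mm
δ_solid = L₀ − L_s = 299 − 130 = 169 mm

169 mm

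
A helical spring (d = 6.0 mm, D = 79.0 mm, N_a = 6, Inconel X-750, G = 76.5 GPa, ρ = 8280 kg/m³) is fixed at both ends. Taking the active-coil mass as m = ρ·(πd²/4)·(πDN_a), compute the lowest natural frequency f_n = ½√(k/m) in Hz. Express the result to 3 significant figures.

k = Gd⁴/(8D³N_a) = (76.5×10³)(6.0⁴)/(8·79.0³·6) = 4.1893 N/mm = 4189.3 N/m
Wire length L = πDN_a = π·79.0·6 = 1489.1 mm
m = ρ·(πd²/4)·L = 8280 × 28.274×10⁻⁶ m² × 1.4891 m = 0.34862 kg
f_n = ½√(k/m) = 0.5·√(4189.3/0.34862) = 0.5·√(12017) = 54.811 Hz

54.8 Hz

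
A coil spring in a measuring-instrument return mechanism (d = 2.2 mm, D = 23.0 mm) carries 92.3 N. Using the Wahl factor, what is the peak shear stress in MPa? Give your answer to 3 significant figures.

578 MPa

Spring index C = D/d = 23.0/2.2 = 10.4545
K_W = (4C−1)/(4C−4) + 0.615/C = 40.818/37.818 + 0.0588 = 1.1382
τ₀ = 8FD/(πd³) = 8·92.3·23.0/(π·2.2³) = 16983.2/33.452 = 507.69 MPa
τ_max = K·τ₀ = 1.1382 × 507.69 = 577.83 MPa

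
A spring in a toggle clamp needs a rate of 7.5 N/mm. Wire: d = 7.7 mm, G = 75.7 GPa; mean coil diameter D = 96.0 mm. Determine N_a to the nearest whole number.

5

N_a = Gd⁴/(8D³k) = (75.7×10³ × 7.7⁴)/(8 × 96.0³ × 7.5)
    = 2.66109e+08 / 5.30842e+07 = 5.013 → 5 coils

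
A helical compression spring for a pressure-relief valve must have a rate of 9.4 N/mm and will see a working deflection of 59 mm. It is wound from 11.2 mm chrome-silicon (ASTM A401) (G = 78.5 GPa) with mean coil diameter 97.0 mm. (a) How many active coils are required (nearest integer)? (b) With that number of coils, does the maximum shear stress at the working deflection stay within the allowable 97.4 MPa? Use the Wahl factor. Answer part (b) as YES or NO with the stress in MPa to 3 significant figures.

(a) 18 coils; (b) NO, τ_max = 114 MPa

N_a = Gd⁴/(8D³k) = (78.5×10³)(11.2⁴)/(8·97.0³·9.4) = 18 → N_a = 18
Actual rate k = Gd⁴/(8D³·18) = 9.3986 N/mm
Working load F = kδ = 9.3986·59 = 554.52 N
C = 97.0/11.2 = 8.6607; K_W = (4C−1)/(4C−4)+0.615/C = 1.1689
τ_max = K_W·8FD/(πd³) = 1.1689·97.493 = 113.96 MPa
τ_max > 97.4 MPa → exceeds allowable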